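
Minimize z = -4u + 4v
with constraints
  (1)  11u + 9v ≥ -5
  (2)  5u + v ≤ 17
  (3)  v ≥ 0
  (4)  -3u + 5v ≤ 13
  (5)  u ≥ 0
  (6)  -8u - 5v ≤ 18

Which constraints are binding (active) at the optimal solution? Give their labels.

Extreme points and z = -4u + 4v:
  (17/5, 0) → z = -68/5
  (18/7, 29/7) → z = 44/7
  (0, 0) → z = 0
  (0, 13/5) → z = 52/5

The minimum is at (17/5, 0). Substituting into each constraint, equality holds for (2) and (3); the remaining constraints have slack.

(2) and (3)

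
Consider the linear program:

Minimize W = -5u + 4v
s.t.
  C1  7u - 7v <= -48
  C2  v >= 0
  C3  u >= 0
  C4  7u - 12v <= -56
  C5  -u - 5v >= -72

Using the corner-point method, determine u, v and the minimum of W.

u = 44/7, v = 92/7, minimum W = 148/7

Feasible corners and W = -5u + 4v:
  (0, 48/7) → W = 192/7
  (44/7, 92/7) → W = 148/7
  (0, 72/5) → W = 288/5

At the optimal vertex, 7u - 7v = -48 and -u - 5v = -72.
Solving simultaneously gives u = 44/7, v = 92/7.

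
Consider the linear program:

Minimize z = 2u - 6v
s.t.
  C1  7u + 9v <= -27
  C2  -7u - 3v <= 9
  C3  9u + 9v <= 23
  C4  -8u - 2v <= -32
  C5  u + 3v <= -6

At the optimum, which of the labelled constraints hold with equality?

C1 and C4

Corner points and z = 2u - 6v:
  (25, -202/9) → z = 554/3
  (171/29, -220/29) → z = 1662/29
  (57/5, -148/5) → z = 1002/5
The feasible region is unbounded (it extends along (3, -7), (1, -1)), but z strictly increases along every unbounded feasible direction, so there is no improving ray and the minimum is attained at a vertex.

The minimum is at (171/29, -220/29). Substituting into each constraint, equality holds for C1 and C4; the remaining constraints have slack.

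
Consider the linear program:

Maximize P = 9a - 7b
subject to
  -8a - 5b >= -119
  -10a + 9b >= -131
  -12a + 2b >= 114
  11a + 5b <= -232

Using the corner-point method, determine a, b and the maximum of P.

a = -161/11, b = -339/11, maximum P = 84

Extreme points and P = 9a - 7b:
  (-117, 211) → P = -2530
  (-161/11, -339/11) → P = 84
  (-517/41, -765/41) → P = 702/41
The feasible region is unbounded (it extends along (-9, -10), (-5, 8)), but P strictly decreases along every unbounded feasible direction, so there is no improving ray and the maximum is attained at a vertex.

The binding constraints are -10a + 9b = -131 and -12a + 2b = 114.
Solving simultaneously gives a = -161/11, b = -339/11.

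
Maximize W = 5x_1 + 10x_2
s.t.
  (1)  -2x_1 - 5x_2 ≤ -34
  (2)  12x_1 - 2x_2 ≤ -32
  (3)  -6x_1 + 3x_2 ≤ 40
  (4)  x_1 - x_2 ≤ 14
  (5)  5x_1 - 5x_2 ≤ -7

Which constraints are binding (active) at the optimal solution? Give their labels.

(2) and (3)

Extreme points and W = 5x_1 + 10x_2:
  (-23/16, 59/8) → W = 1065/16
  (-49/18, 71/9) → W = 1175/18
  (-2/3, 12) → W = 350/3

The maximum is at (-2/3, 12). Substituting into each constraint, equality holds for (2) and (3); the remaining constraints have slack.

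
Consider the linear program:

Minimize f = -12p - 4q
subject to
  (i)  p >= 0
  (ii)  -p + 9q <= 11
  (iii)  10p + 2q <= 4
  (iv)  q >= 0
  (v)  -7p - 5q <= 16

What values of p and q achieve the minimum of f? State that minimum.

p = 7/46, q = 57/46, minimum f = -156/23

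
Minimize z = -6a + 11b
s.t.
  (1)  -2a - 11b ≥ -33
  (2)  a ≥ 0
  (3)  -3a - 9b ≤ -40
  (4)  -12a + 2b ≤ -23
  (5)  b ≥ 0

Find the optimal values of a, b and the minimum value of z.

Vertices and z = -6a + 11b:
  (143/15, 19/15) → z = -649/15
  (33/2, 0) → z = -99
  (40/3, 0) → z = -80

a = 33/2, b = 0, minimum z = -99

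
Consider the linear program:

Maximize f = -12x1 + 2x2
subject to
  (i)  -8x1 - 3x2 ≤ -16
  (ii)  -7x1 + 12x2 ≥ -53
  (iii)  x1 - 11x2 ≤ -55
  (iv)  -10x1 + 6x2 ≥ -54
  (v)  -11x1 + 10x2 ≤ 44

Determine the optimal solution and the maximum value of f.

x1 = 22/37, x2 = 187/37, maximum f = 110/37

Feasible corners and f = -12x1 + 2x2:
  (231/26, 151/26) → f = -95
  (22/37, 187/37) → f = 110/37
  (402/17, 517/17) → f = -3790/17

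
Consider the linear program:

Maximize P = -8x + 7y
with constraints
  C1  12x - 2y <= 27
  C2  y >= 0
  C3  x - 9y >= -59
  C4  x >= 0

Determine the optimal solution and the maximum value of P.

The binding constraints are x - 9y = -59 and x = 0.
Solving simultaneously gives x = 0, y = 59/9.

x = 0, y = 59/9, maximum P = 413/9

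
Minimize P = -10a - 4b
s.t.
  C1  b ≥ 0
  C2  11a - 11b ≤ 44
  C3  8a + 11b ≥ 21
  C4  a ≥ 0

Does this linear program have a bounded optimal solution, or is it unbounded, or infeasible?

unbounded

From the feasible point (4, 0), moving in the direction (0, 1) keeps every constraint satisfied while P decreases without bound.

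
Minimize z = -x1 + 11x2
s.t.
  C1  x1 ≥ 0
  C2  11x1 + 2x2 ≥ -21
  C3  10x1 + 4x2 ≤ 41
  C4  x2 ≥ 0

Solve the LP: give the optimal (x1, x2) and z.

x1 = 41/10, x2 = 0, minimum z = -41/10

Feasible corners and z = -x1 + 11x2:
  (0, 41/4) → z = 451/4
  (0, 0) → z = 0
  (41/10, 0) → z = -41/10

At the optimal vertex, 10x1 + 4x2 = 41 and x2 = 0.
Solving simultaneously gives x1 = 41/10, x2 = 0.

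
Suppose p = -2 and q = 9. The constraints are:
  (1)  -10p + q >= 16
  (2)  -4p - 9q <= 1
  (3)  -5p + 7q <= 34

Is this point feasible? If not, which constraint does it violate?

Constraint (3): -5p + 7q = 73, which is not ≤ 34. All other constraints are satisfied.

not feasible — violates (3)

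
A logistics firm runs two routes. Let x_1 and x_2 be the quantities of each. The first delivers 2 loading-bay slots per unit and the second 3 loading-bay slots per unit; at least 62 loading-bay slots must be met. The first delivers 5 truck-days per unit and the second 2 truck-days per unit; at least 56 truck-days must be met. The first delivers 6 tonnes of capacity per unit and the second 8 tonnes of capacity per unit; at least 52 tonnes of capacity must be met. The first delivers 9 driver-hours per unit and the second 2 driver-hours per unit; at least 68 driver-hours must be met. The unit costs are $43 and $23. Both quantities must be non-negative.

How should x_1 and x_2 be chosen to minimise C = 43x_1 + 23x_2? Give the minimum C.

Corner points and C = 43x_1 + 23x_2:
  (0, 34) → C = 782
  (31, 0) → C = 1333
  (4, 18) → C = 586
  (3, 41/2) → C = 1201/2
The feasible region is unbounded (it extends along (0, 1), (1, 0)), but C strictly increases along every unbounded feasible direction, so there is no improving ray and the minimum is attained at a vertex.

The binding constraints are 2x_1 + 3x_2 = 62 and 5x_1 + 2x_2 = 56.
Solving simultaneously gives x_1 = 4, x_2 = 18.

x_1 = 4, x_2 = 18, minimum C = 586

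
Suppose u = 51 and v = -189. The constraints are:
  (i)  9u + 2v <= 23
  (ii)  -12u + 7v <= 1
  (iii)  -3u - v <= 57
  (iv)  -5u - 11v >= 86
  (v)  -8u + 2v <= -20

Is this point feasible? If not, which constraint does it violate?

Constraint (i): 9u + 2v = 81, which is not ≤ 23. All other constraints are satisfied.

not feasible — violates (i)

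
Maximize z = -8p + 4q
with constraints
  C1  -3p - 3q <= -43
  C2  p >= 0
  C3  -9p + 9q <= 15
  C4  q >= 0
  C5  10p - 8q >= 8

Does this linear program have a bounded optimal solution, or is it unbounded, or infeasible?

bounded optimum

Corner points and z = -8p + 4q:
  (43/3, 0) → z = -344/3
  (184/27, 203/27) → z = -220/9
  (32/3, 37/3) → z = -36
The feasible region has finitely many vertices and no improving ray; the maximum is -220/9 at (184/27, 203/27).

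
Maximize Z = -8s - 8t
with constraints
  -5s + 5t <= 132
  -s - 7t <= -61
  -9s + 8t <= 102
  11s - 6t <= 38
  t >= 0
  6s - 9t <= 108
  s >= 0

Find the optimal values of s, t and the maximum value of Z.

Feasible corners and Z = -8s - 8t:
  (632/83, 633/83) → Z = -10120/83
  (0, 61/7) → Z = -488/7
  (458/17, 732/17) → Z = -560
  (0, 51/4) → Z = -102

The binding constraints are -s - 7t = -61 and s = 0.
Solving simultaneously gives s = 0, t = 61/7.

s = 0, t = 61/7, maximum Z = -488/7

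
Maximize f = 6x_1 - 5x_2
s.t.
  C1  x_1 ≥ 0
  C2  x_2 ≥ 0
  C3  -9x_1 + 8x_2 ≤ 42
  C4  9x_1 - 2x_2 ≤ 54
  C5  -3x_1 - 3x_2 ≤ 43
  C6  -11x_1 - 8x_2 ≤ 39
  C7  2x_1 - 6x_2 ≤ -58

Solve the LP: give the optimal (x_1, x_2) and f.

Corner points and f = 6x_1 - 5x_2:
  (86/9, 16) → f = -68/3
  (106/19, 219/19) → f = -459/19
  (44/5, 63/5) → f = -51/5

The optimum lies where 9x_1 - 2x_2 = 54 and 2x_1 - 6x_2 = -58.
Solving simultaneously gives x_1 = 44/5, x_2 = 63/5.

x_1 = 44/5, x_2 = 63/5, maximum f = -51/5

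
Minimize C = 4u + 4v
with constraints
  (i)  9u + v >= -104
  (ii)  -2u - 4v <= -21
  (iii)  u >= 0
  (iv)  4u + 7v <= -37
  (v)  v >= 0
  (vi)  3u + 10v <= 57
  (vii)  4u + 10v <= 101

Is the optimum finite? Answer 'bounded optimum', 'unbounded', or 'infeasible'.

infeasible

The boundaries -2u - 4v = -21 and u = 0 meet at (0, 21/4), but that point violates 4u + 7v ≤ -37. Every candidate vertex is excluded by some other constraint, so the feasible region is empty.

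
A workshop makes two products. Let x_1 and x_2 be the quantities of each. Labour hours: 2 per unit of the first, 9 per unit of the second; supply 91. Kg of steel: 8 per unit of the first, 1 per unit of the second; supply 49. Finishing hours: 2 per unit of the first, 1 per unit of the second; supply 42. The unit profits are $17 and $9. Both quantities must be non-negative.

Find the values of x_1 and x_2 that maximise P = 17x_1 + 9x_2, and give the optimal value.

Extreme points and P = 17x_1 + 9x_2:
  (0, 0) → P = 0
  (0, 91/9) → P = 91
  (49/8, 0) → P = 833/8
  (5, 9) → P = 166

x_1 = 5, x_2 = 9, maximum P = 166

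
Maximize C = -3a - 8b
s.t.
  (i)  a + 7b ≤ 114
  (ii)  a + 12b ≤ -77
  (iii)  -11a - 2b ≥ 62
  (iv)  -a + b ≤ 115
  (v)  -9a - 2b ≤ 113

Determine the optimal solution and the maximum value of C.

Vertices and C = -3a - 8b:
  (-59/13, -157/26) → C = 805/13
  (-601/53, -290/53) → C = 4123/53
  (51/2, -685/4) → C = 2587/2

a = 51/2, b = -685/4, maximum C = 2587/2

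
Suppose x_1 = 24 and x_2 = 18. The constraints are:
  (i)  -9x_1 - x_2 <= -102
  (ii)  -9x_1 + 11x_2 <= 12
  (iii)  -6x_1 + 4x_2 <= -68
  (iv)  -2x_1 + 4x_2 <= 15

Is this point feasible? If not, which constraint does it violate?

Constraint (iv): -2x_1 + 4x_2 = 24, which is not ≤ 15. All other constraints are satisfied.

not feasible — violates (iv)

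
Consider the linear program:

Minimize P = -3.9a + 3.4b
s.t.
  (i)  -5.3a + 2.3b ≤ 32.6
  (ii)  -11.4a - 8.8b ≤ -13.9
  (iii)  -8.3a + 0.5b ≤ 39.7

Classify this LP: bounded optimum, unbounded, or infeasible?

unbounded

From the feasible point (-25491/7286, 44531/7286), moving in the direction (8.8, -11.4) keeps every constraint satisfied while P decreases without bound.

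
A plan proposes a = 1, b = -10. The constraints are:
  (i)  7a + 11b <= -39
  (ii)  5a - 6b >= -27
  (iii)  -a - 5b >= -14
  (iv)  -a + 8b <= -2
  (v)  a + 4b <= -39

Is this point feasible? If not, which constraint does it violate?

(i): -103 ≤ -39 ✓
(ii): 65 ≥ -27 ✓
(iii): 49 ≥ -14 ✓
(iv): -81 ≤ -2 ✓
(v): -39 ≤ -39 ✓

feasible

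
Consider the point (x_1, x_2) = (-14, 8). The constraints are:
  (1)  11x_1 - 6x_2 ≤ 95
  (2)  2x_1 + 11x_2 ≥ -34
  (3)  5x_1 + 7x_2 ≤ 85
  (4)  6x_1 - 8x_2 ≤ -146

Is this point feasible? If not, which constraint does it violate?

(1): -202 ≤ 95 ✓
(2): 60 ≥ -34 ✓
(3): -14 ≤ 85 ✓
(4): -148 ≤ -146 ✓

feasible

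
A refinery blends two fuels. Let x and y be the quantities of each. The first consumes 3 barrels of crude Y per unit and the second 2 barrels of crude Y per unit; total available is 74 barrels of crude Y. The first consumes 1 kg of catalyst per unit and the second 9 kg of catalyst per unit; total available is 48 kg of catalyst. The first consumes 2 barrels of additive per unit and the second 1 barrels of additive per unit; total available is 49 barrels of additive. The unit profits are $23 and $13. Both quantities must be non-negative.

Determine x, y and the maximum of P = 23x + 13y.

At the optimal vertex, 3x + 2y = 74 and 2x + y = 49.
Solving simultaneously gives x = 24, y = 1.

x = 24, y = 1, maximum P = 565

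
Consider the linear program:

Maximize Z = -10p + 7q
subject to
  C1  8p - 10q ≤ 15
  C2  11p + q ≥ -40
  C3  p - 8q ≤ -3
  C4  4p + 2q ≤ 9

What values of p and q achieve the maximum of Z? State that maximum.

p = -89/18, q = 259/18, maximum Z = 901/6

Vertices and Z = -10p + 7q:
  (-323/89, -7/89) → Z = 3181/89
  (-89/18, 259/18) → Z = 901/6
  (33/17, 21/34) → Z = -513/34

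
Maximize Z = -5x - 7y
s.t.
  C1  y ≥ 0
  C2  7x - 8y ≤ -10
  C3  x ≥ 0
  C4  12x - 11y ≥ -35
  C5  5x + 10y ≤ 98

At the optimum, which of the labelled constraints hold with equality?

C2 and C3

Vertices and Z = -5x - 7y:
  (0, 5/4) → Z = -35/4
  (342/55, 368/55) → Z = -4286/55
  (0, 35/11) → Z = -245/11
  (104/25, 193/25) → Z = -1871/25

The maximum is at (0, 5/4). Substituting into each constraint, equality holds for C2 and C3; the remaining constraints have slack.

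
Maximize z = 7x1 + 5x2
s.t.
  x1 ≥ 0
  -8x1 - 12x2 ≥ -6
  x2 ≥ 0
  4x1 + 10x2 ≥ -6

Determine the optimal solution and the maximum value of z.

Vertices and z = 7x1 + 5x2:
  (0, 1/2) → z = 5/2
  (0, 0) → z = 0
  (3/4, 0) → z = 21/4

At the optimal vertex, -8x1 - 12x2 = -6 and x2 = 0.
Solving simultaneously gives x1 = 3/4, x2 = 0.

x1 = 3/4, x2 = 0, maximum z = 21/4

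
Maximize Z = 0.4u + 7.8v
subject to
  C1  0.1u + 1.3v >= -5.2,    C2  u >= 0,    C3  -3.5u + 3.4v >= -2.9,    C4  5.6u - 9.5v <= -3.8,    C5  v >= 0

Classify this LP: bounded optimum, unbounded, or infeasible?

unbounded

From the feasible point (0, 0.4), moving in the direction (0, 1) keeps every constraint satisfied while Z increases without bound.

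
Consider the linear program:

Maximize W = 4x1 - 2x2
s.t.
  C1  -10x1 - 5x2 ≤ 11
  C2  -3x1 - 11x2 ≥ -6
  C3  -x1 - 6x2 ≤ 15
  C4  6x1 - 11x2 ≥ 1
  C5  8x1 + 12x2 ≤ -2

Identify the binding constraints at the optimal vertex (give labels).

Vertices and W = 4x1 - 2x2:
  (9/55, -139/55) → W = 314/55
  (-29/35, -19/35) → W = -78/35
  (14/3, -59/18) → W = 227/9
  (-1/16, -1/8) → W = 0

The maximum is at (14/3, -59/18). Substituting into each constraint, equality holds for C3 and C5; the remaining constraints have slack.

C3 and C5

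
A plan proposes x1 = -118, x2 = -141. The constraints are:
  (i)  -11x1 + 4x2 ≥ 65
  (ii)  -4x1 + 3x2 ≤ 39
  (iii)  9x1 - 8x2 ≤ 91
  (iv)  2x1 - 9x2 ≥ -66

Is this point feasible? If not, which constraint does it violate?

Constraint (ii): -4x1 + 3x2 = 49, which is not ≤ 39. All other constraints are satisfied.

not feasible — violates (ii)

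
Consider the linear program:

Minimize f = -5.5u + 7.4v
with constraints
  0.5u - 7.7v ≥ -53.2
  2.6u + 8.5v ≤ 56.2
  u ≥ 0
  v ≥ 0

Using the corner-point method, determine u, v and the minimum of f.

u = 281/13, v = 0, minimum f = -3091/26

The optimum lies where 2.6u + 8.5v = 56.2 and v = 0.
Solving simultaneously gives u = 281/13, v = 0.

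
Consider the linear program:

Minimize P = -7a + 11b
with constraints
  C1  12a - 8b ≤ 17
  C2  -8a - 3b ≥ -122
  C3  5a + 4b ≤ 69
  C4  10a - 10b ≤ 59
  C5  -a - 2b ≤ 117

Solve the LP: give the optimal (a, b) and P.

The feasible region is unbounded (it extends along (-2, 1), (-4, 5)), but P strictly increases along every unbounded feasible direction, so there is no improving ray and the minimum is attained at a vertex.

The optimum lies where 10a - 10b = 59 and -a - 2b = 117.
Solving simultaneously gives a = -526/15, b = -1229/30.

a = -526/15, b = -1229/30, minimum P = -1231/6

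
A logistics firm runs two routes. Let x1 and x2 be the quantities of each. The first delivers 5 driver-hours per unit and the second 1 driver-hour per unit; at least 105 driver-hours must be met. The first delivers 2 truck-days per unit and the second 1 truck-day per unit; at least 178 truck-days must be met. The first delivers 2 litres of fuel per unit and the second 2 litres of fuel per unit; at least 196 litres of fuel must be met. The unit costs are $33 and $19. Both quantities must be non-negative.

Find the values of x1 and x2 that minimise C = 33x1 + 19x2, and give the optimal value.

x1 = 80, x2 = 18, minimum C = 2982

Extreme points and C = 33x1 + 19x2:
  (0, 178) → C = 3382
  (98, 0) → C = 3234
  (80, 18) → C = 2982
The feasible region is unbounded (it extends along (0, 1), (1, 0)), but C strictly increases along every unbounded feasible direction, so there is no improving ray and the minimum is attained at a vertex.

The optimum lies where 2x1 + x2 = 178 and 2x1 + 2x2 = 196.
Solving simultaneously gives x1 = 80, x2 = 18.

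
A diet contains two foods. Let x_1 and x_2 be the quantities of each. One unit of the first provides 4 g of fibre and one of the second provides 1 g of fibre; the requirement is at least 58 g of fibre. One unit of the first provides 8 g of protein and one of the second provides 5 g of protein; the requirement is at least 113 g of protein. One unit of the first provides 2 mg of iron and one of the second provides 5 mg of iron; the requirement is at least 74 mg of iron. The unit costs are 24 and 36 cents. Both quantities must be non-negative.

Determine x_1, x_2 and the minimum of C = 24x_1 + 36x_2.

Feasible corners and C = 24x_1 + 36x_2:
  (0, 58) → C = 2088
  (37, 0) → C = 888
  (12, 10) → C = 648
The feasible region is unbounded (it extends along (0, 1), (1, 0)), but C strictly increases along every unbounded feasible direction, so there is no improving ray and the minimum is attained at a vertex.

x_1 = 12, x_2 = 10, minimum C = 648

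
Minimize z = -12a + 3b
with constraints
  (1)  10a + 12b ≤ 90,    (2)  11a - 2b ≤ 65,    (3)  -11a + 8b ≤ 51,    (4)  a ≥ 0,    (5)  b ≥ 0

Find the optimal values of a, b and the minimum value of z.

a = 65/11, b = 0, minimum z = -780/11

Extreme points and z = -12a + 3b:
  (120/19, 85/38) → z = -2625/38
  (27/53, 375/53) → z = 801/53
  (65/11, 0) → z = -780/11
  (0, 51/8) → z = 153/8
  (0, 0) → z = 0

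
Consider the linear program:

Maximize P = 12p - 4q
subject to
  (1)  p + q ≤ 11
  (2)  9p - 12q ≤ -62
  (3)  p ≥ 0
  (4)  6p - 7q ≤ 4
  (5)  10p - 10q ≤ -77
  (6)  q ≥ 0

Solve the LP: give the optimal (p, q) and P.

The optimum lies where p + q = 11 and 10p - 10q = -77.
Solving simultaneously gives p = 33/20, q = 187/20.

p = 33/20, q = 187/20, maximum P = -88/5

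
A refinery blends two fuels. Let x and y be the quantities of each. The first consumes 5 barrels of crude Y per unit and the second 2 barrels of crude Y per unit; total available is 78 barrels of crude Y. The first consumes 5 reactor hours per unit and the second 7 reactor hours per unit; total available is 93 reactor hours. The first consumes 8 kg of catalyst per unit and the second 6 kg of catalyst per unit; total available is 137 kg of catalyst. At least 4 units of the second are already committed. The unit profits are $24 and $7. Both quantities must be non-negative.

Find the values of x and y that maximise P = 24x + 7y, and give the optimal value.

x = 13, y = 4, maximum P = 340

Feasible corners and P = 24x + 7y:
  (0, 93/7) → P = 93
  (0, 4) → P = 28
  (13, 4) → P = 340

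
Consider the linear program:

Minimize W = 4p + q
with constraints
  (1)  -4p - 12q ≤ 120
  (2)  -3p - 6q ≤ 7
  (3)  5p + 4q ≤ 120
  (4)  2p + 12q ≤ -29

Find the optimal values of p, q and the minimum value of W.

p = 15/4, q = -73/24, minimum W = 287/24

At the optimal vertex, -3p - 6q = 7 and 2p + 12q = -29.
Solving simultaneously gives p = 15/4, q = -73/24.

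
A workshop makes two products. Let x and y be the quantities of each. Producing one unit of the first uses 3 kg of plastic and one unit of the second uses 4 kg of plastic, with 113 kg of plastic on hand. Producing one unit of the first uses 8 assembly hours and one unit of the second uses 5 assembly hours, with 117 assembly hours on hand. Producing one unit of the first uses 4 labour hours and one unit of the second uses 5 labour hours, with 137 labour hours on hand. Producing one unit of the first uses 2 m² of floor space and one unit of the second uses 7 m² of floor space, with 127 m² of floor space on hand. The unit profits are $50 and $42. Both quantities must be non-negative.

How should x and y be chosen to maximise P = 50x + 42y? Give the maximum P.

Corner points and P = 50x + 42y:
  (0, 0) → P = 0
  (0, 127/7) → P = 762
  (117/8, 0) → P = 2925/4
  (4, 17) → P = 914

x = 4, y = 17, maximum P = 914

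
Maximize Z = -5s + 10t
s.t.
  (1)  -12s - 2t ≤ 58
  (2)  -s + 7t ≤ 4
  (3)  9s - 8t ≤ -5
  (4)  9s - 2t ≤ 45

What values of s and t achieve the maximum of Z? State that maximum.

s = -207/43, t = -5/43, maximum Z = 985/43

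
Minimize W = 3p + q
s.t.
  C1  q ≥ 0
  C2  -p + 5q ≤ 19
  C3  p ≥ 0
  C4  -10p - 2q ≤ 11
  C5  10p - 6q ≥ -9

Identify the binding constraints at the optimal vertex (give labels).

C1 and C3

Vertices and W = 3p + q:
  (0, 0) → W = 0
  (69/44, 181/44) → W = 97/11
  (0, 3/2) → W = 3/2
The feasible region is unbounded (it extends along (5, 1), (1, 0)), but W strictly increases along every unbounded feasible direction, so there is no improving ray and the minimum is attained at a vertex.

The minimum is at (0, 0). Substituting into each constraint, equality holds for C1 and C3; the remaining constraints have slack.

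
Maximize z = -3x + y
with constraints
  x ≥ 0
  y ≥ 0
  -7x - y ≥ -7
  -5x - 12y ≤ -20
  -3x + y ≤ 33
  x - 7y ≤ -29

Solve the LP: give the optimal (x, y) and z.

x = 0, y = 7, maximum z = 7

Extreme points and z = -3x + y:
  (0, 7) → z = 7
  (0, 29/7) → z = 29/7
  (2/5, 21/5) → z = 3

At the optimal vertex, x = 0 and -7x - y = -7.
Solving simultaneously gives x = 0, y = 7.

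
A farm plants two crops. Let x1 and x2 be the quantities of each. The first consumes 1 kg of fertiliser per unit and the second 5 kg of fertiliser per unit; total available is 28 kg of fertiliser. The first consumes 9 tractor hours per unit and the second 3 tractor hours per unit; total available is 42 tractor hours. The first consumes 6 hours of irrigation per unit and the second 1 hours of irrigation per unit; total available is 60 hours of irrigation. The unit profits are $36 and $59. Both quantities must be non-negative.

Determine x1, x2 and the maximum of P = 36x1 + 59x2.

Feasible corners and P = 36x1 + 59x2:
  (0, 0) → P = 0
  (0, 28/5) → P = 1652/5
  (14/3, 0) → P = 168
  (3, 5) → P = 403

The optimum lies where x1 + 5x2 = 28 and 9x1 + 3x2 = 42.
Solving simultaneously gives x1 = 3, x2 = 5.

x1 = 3, x2 = 5, maximum P = 403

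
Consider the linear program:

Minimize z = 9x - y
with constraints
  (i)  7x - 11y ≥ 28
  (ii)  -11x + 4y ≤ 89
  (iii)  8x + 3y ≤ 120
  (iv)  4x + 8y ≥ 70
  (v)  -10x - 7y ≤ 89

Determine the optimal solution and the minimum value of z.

The optimum lies where 7x - 11y = 28 and 4x + 8y = 70.
Solving simultaneously gives x = 497/50, y = 189/50.

x = 497/50, y = 189/50, minimum z = 2142/25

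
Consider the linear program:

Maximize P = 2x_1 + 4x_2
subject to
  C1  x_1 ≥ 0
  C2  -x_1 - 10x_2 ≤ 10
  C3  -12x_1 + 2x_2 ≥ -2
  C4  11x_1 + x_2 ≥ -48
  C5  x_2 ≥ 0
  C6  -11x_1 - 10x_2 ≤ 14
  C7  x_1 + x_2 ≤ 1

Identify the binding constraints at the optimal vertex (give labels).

Feasible corners and P = 2x_1 + 4x_2:
  (0, 0) → P = 0
  (0, 1) → P = 4
  (1/6, 0) → P = 1/3
  (2/7, 5/7) → P = 24/7

The maximum is at (0, 1). Substituting into each constraint, equality holds for C1 and C7; the remaining constraints have slack.

C1 and C7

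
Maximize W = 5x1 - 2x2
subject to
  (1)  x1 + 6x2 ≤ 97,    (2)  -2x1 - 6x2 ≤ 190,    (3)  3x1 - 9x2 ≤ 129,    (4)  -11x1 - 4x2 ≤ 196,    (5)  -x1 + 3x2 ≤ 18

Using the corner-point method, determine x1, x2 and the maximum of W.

x1 = 61, x2 = 6, maximum W = 293

Extreme points and W = 5x1 - 2x2:
  (61, 6) → W = 293
  (61/3, 115/9) → W = 685/9
  (-416/37, -669/37) → W = -742/37
  (-660/37, 2/37) → W = -3304/37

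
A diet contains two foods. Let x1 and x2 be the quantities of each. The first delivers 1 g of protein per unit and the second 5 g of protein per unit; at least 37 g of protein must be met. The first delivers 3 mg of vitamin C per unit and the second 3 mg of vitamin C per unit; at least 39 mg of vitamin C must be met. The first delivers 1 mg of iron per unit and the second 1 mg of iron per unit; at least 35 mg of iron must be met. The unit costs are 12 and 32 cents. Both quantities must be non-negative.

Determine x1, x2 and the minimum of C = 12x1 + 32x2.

x1 = 69/2, x2 = 1/2, minimum C = 430

Corner points and C = 12x1 + 32x2:
  (0, 35) → C = 1120
  (37, 0) → C = 444
  (69/2, 1/2) → C = 430
The feasible region is unbounded (it extends along (0, 1), (1, 0)), but C strictly increases along every unbounded feasible direction, so there is no improving ray and the minimum is attained at a vertex.

The binding constraints are x1 + 5x2 = 37 and x1 + x2 = 35.
Solving simultaneously gives x1 = 69/2, x2 = 1/2.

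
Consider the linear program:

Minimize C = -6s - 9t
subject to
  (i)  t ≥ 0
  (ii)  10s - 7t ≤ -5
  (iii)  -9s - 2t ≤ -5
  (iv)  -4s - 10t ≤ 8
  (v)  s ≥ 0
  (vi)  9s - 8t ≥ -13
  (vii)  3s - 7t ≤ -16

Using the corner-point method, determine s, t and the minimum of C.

s = 3, t = 5, minimum C = -63

Feasible corners and C = -6s - 9t:
  (3, 5) → C = -63
  (11/7, 145/49) → C = -1767/49
  (37/39, 35/13) → C = -389/13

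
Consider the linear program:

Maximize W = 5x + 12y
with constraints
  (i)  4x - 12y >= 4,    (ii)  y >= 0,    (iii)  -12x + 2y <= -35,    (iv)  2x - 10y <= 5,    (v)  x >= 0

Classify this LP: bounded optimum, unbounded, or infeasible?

unbounded

From the feasible point (103/34, 23/34), moving in the direction (12, 4) keeps every constraint satisfied while W increases without bound.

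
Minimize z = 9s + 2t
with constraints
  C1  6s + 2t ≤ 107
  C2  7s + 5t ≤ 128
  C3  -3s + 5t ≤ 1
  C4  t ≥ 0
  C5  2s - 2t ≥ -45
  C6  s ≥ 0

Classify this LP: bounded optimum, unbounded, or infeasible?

bounded optimum

Extreme points and z = 9s + 2t:
  (279/16, 19/16) → z = 2549/16
  (107/6, 0) → z = 321/2
  (127/10, 391/50) → z = 6497/50
  (0, 1/5) → z = 2/5
  (0, 0) → z = 0
The feasible region has finitely many vertices and no improving ray; the minimum is 0 at (0, 0).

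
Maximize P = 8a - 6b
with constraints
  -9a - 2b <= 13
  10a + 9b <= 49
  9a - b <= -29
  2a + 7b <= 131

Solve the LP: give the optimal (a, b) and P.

a = -71/27, b = 16/3, maximum P = -1432/27

Feasible corners and P = 8a - 6b:
  (-215/61, 571/61) → P = -5146/61
  (-71/27, 16/3) → P = -1432/27
  (-212/91, 731/91) → P = -6082/91

The binding constraints are -9a - 2b = 13 and 9a - b = -29.
Solving simultaneously gives a = -71/27, b = 16/3.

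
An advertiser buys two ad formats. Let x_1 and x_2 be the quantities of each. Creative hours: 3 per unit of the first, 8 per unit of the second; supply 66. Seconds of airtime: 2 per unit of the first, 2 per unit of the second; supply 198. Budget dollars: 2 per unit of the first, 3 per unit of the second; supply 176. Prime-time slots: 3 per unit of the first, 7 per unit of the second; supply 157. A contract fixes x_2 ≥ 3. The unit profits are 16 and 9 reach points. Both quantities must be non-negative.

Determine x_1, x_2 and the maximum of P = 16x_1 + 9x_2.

x_1 = 14, x_2 = 3, maximum P = 251

Extreme points and P = 16x_1 + 9x_2:
  (0, 33/4) → P = 297/4
  (0, 3) → P = 27
  (14, 3) → P = 251

The binding constraints are 3x_1 + 8x_2 = 66 and x_2 = 3.
Solving simultaneously gives x_1 = 14, x_2 = 3.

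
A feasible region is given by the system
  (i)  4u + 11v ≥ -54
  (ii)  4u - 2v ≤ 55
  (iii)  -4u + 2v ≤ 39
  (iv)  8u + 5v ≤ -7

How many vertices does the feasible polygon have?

Of the 5 pairwise boundary intersections, those satisfying every inequality are:
  (-537/52, -15/13)
  (193/68, -101/17)
  (-209/36, 71/9)

3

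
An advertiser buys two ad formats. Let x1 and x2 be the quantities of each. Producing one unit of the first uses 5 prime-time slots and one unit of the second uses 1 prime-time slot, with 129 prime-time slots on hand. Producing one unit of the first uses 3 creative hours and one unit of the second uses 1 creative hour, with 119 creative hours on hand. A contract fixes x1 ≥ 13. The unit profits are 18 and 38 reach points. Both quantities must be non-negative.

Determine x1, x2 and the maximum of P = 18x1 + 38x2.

x1 = 13, x2 = 64, maximum P = 2666

The binding constraints are 5x1 + x2 = 129 and x1 = 13.
Solving simultaneously gives x1 = 13, x2 = 64.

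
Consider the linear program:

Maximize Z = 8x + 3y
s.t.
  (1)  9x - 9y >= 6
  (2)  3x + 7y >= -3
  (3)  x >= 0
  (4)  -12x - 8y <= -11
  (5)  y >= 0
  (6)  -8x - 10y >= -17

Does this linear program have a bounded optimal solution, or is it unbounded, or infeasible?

Vertices and Z = 8x + 3y:
  (49/60, 3/20) → Z = 419/60
  (71/54, 35/54) → Z = 673/54
  (11/12, 0) → Z = 22/3
  (17/8, 0) → Z = 17
The feasible region has finitely many vertices and no improving ray; the maximum is 17 at (17/8, 0).

bounded optimum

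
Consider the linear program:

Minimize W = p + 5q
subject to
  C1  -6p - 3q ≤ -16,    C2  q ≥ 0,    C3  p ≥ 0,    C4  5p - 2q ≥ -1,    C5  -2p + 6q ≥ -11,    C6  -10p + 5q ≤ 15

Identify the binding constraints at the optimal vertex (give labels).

C1 and C2

Corner points and W = p + 5q:
  (8/3, 0) → W = 8/3
  (29/27, 86/27) → W = 17
  (11/2, 0) → W = 11/2
  (5, 13) → W = 70
The feasible region is unbounded (it extends along (3, 1), (1, 2)), but W strictly increases along every unbounded feasible direction, so there is no improving ray and the minimum is attained at a vertex.

The minimum is at (8/3, 0). Substituting into each constraint, equality holds for C1 and C2; the remaining constraints have slack.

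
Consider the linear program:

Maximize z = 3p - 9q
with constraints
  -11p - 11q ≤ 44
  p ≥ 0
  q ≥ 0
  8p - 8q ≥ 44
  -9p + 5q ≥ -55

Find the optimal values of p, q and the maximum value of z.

p = 55/9, q = 0, maximum z = 55/3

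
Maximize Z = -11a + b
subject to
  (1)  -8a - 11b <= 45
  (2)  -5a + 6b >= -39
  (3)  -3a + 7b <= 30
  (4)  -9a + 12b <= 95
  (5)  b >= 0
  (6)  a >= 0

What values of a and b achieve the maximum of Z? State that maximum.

Feasible corners and Z = -11a + b:
  (453/17, 267/17) → Z = -4716/17
  (39/5, 0) → Z = -429/5
  (0, 30/7) → Z = 30/7
  (0, 0) → Z = 0

a = 0, b = 30/7, maximum Z = 30/7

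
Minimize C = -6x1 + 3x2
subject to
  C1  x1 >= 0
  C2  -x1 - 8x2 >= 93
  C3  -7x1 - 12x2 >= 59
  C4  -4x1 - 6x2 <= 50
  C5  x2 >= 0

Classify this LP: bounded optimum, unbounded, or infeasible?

The boundaries -x1 - 8x2 = 93 and -7x1 - 12x2 = 59 meet at (161/11, -148/11), but that point violates x2 ≥ 0. Every candidate vertex is excluded by some other constraint, so the feasible region is empty.

infeasible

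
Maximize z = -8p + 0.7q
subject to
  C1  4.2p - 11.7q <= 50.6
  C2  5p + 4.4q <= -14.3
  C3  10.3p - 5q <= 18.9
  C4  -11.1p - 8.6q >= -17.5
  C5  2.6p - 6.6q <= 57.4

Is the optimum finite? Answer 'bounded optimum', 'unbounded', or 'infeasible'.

From the feasible point (-3187/9951, -44180/9951), moving in the direction (-4.4, 5) keeps every constraint satisfied while z increases without bound.

unbounded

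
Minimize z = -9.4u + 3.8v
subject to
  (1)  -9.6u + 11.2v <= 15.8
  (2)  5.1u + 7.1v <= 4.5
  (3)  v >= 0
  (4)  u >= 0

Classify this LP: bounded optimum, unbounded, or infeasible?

Vertices and z = -9.4u + 3.8v:
  (15/17, 0) → z = -141/17
  (0, 45/71) → z = 171/71
  (0, 0) → z = 0
The feasible region has finitely many vertices and no improving ray; the minimum is -141/17 at (15/17, 0).

bounded optimum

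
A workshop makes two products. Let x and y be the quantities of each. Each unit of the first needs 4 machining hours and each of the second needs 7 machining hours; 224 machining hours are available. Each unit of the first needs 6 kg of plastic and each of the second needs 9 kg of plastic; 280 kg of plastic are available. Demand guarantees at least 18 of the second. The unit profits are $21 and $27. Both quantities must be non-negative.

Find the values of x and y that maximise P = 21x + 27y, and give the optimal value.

Vertices and P = 21x + 27y:
  (0, 280/9) → P = 840
  (0, 18) → P = 486
  (59/3, 18) → P = 899

x = 59/3, y = 18, maximum P = 899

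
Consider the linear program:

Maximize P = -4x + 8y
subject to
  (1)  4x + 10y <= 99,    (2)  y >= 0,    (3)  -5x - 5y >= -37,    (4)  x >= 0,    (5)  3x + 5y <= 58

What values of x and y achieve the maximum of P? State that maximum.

The optimum lies where -5x - 5y = -37 and x = 0.
Solving simultaneously gives x = 0, y = 37/5.

x = 0, y = 37/5, maximum P = 296/5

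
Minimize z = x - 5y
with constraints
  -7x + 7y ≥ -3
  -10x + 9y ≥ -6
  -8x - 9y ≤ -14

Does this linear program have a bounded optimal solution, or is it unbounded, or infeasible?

unbounded

From the feasible point (15/7, 12/7), moving in the direction (9, 10) keeps every constraint satisfied while z decreases without bound.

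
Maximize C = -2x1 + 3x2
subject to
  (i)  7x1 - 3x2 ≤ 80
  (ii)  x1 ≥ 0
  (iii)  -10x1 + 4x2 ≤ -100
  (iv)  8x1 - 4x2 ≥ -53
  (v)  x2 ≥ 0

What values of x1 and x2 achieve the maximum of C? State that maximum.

x1 = 479/4, x2 = 1011/4, maximum C = 2075/4

Vertices and C = -2x1 + 3x2:
  (479/4, 1011/4) → C = 2075/4
  (80/7, 0) → C = -160/7
  (153/2, 665/4) → C = 1383/4
  (10, 0) → C = -20

The optimum lies where 7x1 - 3x2 = 80 and 8x1 - 4x2 = -53.
Solving simultaneously gives x1 = 479/4, x2 = 1011/4.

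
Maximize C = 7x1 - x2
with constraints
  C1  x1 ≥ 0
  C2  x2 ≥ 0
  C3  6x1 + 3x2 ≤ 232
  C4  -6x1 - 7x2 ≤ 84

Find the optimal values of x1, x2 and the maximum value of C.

x1 = 116/3, x2 = 0, maximum C = 812/3

At the optimal vertex, x2 = 0 and 6x1 + 3x2 = 232.
Solving simultaneously gives x1 = 116/3, x2 = 0.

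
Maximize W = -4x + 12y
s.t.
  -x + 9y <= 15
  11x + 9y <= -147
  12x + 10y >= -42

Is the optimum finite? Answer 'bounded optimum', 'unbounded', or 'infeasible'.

infeasible

The boundaries -x + 9y = 15 and 11x + 9y = -147 meet at (-27/2, 1/6), but that point violates 12x + 10y ≥ -42. Every candidate vertex is excluded by some other constraint, so the feasible region is empty.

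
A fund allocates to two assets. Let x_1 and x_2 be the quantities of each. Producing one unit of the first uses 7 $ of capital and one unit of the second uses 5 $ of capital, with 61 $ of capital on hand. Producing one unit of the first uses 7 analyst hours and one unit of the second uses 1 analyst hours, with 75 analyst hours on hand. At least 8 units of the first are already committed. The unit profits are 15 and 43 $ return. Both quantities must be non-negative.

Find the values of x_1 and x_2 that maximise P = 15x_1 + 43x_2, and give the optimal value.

x_1 = 8, x_2 = 1, maximum P = 163

Extreme points and P = 15x_1 + 43x_2:
  (61/7, 0) → P = 915/7
  (8, 0) → P = 120
  (8, 1) → P = 163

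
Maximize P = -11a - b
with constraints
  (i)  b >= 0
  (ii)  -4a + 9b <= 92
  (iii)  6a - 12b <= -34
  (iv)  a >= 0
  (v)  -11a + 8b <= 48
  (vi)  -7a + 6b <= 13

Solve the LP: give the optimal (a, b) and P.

Feasible corners and P = -11a - b:
  (133, 208/3) → P = -4597/3
  (145/13, 592/39) → P = -5377/39
  (1, 10/3) → P = -43/3

The optimum lies where 6a - 12b = -34 and -7a + 6b = 13.
Solving simultaneously gives a = 1, b = 10/3.

a = 1, b = 10/3, maximum P = -43/3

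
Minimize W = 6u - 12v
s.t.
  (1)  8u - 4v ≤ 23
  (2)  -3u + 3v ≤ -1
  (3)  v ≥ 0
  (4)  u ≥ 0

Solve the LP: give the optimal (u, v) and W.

u = 65/12, v = 61/12, minimum W = -57/2

Vertices and W = 6u - 12v:
  (65/12, 61/12) → W = -57/2
  (23/8, 0) → W = 69/4
  (1/3, 0) → W = 2

At the optimal vertex, 8u - 4v = 23 and -3u + 3v = -1.
Solving simultaneously gives u = 65/12, v = 61/12.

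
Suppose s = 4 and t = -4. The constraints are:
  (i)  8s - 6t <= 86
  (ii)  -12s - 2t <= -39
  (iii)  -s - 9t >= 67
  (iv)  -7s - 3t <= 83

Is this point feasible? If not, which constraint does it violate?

not feasible — violates (iii)

Constraint (iii): -s - 9t = 32, which is not ≥ 67. All other constraints are satisfied.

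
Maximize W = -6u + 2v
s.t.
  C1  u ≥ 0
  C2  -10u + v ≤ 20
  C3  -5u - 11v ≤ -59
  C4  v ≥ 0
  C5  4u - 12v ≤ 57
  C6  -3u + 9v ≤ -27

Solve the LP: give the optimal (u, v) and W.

Vertices and W = -6u + 2v:
  (59/5, 0) → W = -354/5
  (138/13, 7/13) → W = -814/13
  (57/4, 0) → W = -171/2
The feasible region is unbounded (it extends along (3, 1)), but W strictly decreases along every unbounded feasible direction, so there is no improving ray and the maximum is attained at a vertex.

u = 138/13, v = 7/13, maximum W = -814/13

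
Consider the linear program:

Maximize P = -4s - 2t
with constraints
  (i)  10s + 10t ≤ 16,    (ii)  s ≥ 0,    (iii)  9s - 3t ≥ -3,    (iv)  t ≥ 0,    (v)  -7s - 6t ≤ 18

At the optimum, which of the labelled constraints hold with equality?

Vertices and P = -4s - 2t:
  (3/20, 29/20) → P = -7/2
  (8/5, 0) → P = -32/5
  (0, 1) → P = -2
  (0, 0) → P = 0

The maximum is at (0, 0). Substituting into each constraint, equality holds for (ii) and (iv); the remaining constraints have slack.

(ii) and (iv)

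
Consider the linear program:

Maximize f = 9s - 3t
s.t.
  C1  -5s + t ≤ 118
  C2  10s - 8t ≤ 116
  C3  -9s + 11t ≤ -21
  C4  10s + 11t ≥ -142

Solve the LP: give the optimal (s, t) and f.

Corner points and f = 9s - 3t:
  (554/19, 417/19) → f = 3735/19
  (14/19, -258/19) → f = 900/19
  (-121/19, -1488/209) → f = -7515/209

s = 554/19, t = 417/19, maximum f = 3735/19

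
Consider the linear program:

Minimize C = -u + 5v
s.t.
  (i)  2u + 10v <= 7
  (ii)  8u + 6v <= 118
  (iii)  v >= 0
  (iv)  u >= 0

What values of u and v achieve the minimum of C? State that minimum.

u = 7/2, v = 0, minimum C = -7/2

Extreme points and C = -u + 5v:
  (7/2, 0) → C = -7/2
  (0, 7/10) → C = 7/2
  (0, 0) → C = 0

At the optimal vertex, 2u + 10v = 7 and v = 0.
Solving simultaneously gives u = 7/2, v = 0.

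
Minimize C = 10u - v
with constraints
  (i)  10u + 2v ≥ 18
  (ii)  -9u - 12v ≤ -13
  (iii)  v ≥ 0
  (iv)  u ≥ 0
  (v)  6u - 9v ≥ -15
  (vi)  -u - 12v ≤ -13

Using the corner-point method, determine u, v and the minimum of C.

Corner points and C = 10u - v:
  (22/17, 43/17) → C = 177/17
  (95/59, 56/59) → C = 894/59
  (13, 0) → C = 130
The feasible region is unbounded (it extends along (3, 2), (1, 0)), but C strictly increases along every unbounded feasible direction, so there is no improving ray and the minimum is attained at a vertex.

The binding constraints are 10u + 2v = 18 and 6u - 9v = -15.
Solving simultaneously gives u = 22/17, v = 43/17.

u = 22/17, v = 43/17, minimum C = 177/17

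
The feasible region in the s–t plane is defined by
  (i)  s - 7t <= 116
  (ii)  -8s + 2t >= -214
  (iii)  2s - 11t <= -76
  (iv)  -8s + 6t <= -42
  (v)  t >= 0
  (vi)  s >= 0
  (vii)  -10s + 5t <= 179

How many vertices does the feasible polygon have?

The feasible vertices (each the meet of two boundaries and inside every other half-plane) are:
  (179/6, 37/3)
  (75/2, 43)
  (459/38, 173/19)

3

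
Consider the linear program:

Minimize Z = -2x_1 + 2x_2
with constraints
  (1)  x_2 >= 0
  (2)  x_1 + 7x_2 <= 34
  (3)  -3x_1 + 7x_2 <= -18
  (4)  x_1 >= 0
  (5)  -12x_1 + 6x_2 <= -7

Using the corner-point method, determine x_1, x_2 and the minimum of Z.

Corner points and Z = -2x_1 + 2x_2:
  (34, 0) → Z = -68
  (6, 0) → Z = -12
  (13, 3) → Z = -20

x_1 = 34, x_2 = 0, minimum Z = -68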